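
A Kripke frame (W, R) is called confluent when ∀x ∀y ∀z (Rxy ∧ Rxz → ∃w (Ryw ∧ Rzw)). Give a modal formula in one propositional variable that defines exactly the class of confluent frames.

◇□s → □◇s

A defining formula is ◇□s → □◇s (the .2 axiom).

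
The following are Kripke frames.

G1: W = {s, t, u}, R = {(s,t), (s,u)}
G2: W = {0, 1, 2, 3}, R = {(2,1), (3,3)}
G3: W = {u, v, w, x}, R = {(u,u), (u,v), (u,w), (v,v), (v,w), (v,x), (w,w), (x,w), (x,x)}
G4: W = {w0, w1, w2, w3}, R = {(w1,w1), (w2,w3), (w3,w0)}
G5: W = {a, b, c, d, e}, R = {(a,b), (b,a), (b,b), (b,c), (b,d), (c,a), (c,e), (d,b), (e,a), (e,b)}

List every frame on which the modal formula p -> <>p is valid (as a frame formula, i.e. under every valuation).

G3

The schema corresponds to reflexivity: forall x Rxx.
G1: fails — world s does not see itself.
G2: fails — world 0 does not see itself.
G3: ✓.
G4: fails — world w0 does not see itself.
G5: fails — world a does not see itself.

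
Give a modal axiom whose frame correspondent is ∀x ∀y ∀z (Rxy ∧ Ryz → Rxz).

This is transitivity; the standard corresponding axiom is 4: □q → □□q.

□q → □□q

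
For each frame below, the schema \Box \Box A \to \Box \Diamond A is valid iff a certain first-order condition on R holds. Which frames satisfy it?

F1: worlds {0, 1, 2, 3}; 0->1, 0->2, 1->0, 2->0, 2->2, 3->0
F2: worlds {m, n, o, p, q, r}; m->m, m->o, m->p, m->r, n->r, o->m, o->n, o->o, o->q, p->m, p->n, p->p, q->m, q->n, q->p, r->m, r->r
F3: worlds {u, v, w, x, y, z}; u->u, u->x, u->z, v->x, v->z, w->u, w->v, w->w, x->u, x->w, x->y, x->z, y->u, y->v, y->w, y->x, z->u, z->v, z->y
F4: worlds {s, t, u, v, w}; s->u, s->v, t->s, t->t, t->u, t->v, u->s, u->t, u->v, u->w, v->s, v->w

F1, F2, F3

This is the axiom for a generalized confluence (Geach) condition; its first-order frame correspondent is \forall x \forall z (xRz \to \exists w (x R^2 w \wedge zRw)).
F1: holds.
F2: holds.
F3: holds.
F4: fails — uRw but no w* with uR²w* and wRw*.
Valid on: F1, F2, F3.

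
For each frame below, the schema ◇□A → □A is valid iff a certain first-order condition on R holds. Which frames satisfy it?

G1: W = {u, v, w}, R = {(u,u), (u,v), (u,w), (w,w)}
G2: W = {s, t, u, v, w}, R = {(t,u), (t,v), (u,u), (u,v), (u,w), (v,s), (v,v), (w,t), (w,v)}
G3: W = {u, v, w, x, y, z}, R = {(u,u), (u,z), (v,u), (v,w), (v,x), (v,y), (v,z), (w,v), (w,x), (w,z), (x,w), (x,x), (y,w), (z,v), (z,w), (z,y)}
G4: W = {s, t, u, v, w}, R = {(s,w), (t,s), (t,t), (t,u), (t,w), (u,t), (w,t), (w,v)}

Frame correspondent (Sahlqvist): ∀x ∀y ∀z (Rxy ∧ Rxz → Ryz) — i.e. the Euclidean property.
G1: fails — Ruv and Ruv but not Rvv.
G2: fails — Rtv and Rtu but not Rvu.
G3: fails — Ruz and Ruz but not Rzz.
G4: fails — Rsw and Rsw but not Rww.

none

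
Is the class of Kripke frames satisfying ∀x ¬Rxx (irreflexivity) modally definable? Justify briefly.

No — not modally definable

Any modally definable frame class is closed under surjective bounded morphisms.
The 3-cycle (worlds a,b,c with a→b→c→a) is irreflexive, and the map sending every world to a single reflexive point • is a surjective bounded morphism (forth: every edge maps to (•,•); back: every world has a successor). So any modal formula valid on the 3-cycle is also valid on the reflexive point, which is not irreflexive.
Hence irreflexivity is not modally definable.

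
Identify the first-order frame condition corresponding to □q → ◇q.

seriality

Suppose □q→◇q is valid. At any x set V(q)=W. Then □q at x, so ◇q at x, so x has a successor.
The converse is a direct semantic check.
So the correspondent is seriality.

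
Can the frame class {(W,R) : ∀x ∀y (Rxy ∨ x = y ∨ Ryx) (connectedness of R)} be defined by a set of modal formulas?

If a class were modally definable it would be closed under disjoint unions (Goldblatt–Thomason).
Take 4 disjoint single-world reflexive frames: each is trivially connected, but their disjoint union has 4 worlds with no edge between distinct components, so it is not connected.
So no modal formula (or set of formulas) defines exactly the connected frames.

Not modally definable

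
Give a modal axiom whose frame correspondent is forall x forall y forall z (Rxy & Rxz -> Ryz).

A defining formula is ◇r → □◇r (the 5 axiom).
Suppose ◇r→□◇r is valid. Take Rxy, Rxz and set V(r)={y}. Then ◇r at x, so □◇r at x, so ◇r at z, so some w with Rzw has r; w=y, i.e. Rzy. By symmetry of the argument, Ryz.

◇r → □◇r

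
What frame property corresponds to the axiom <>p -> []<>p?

This is the 5 axiom.
Its frame correspondent is the Euclidean property — forall x forall y forall z (Rxy & Rxz -> Ryz).

the Euclidean property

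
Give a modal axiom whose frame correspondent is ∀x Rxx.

□p → p

A defining formula is □p → p (the T axiom).
Suppose □p→p is valid. At any x set V(p)={w : Rxw}. Then □p holds at x, so p holds at x, i.e. Rxx.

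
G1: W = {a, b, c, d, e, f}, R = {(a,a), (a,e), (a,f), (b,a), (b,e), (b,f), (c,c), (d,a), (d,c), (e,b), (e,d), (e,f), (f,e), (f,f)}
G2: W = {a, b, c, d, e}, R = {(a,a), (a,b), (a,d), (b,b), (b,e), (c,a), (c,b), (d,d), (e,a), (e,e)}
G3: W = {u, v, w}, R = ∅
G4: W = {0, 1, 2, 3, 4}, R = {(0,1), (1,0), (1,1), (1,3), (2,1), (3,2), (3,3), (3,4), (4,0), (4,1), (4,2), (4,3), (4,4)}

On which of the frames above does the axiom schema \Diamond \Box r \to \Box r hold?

The schema corresponds to the Euclidean property: \forall x \forall y \forall z (Rxy \wedge Rxz \to Ryz).
G1: fails — Rae and Rae but not Ree.
G2: fails — Rab and Raa but not Rba.
G3: condition met.
G4: fails — R10 and R10 but not R00.

G3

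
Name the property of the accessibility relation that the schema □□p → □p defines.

This schema is the C4 axiom.
It corresponds to density: ∀x ∀y (Rxy → ∃z (Rxz ∧ Rzy)).

density: ∀x ∀y (Rxy → ∃z (Rxz ∧ Rzy))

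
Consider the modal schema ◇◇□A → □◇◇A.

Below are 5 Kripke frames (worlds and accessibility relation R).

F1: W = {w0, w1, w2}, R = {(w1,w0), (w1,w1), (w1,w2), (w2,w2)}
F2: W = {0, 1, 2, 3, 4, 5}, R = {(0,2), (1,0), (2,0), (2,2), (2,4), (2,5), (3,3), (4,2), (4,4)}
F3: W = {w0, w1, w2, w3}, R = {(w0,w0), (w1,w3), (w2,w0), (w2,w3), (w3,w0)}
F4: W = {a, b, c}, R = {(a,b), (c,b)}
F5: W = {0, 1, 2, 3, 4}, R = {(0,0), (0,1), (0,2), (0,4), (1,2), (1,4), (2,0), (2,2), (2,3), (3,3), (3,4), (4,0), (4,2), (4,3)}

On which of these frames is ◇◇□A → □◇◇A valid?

F3, F4, F5

The schema corresponds to a generalized confluence (Geach) condition: ∀x ∀y ∀z ((xR²y ∧ xRz) → ∃w (yRw ∧ zR²w)).
F1: fails — w1R²w0, w1Rw0 but no w with w0Rw and w0R²w.
F2: fails — 0R²5, 0R2 but no w with 5Rw and 2R²w.
F3: ✓.
F4: ✓.
F5: ✓.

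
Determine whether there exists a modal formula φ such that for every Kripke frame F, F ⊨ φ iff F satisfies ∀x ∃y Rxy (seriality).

This is a Sahlqvist condition; the D axiom □r → ◇r defines it.
Suppose □r→◇r is valid. At any x set V(r)=W. Then □r at x, so ◇r at x, so x has a successor.

Yes, by □r → ◇r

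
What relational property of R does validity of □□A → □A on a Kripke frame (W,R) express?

Suppose □□A→□A is valid. Take Rxy and set V(A)={w : xR²w}. Then □□A at x, so □A at x, so A at y, i.e. ∃z(Rxz∧Rzy).

Density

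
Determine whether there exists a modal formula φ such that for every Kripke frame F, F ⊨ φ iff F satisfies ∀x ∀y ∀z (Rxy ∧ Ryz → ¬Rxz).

Modal frame validity is preserved under surjective bounded morphisms.
The 5-cycle (worlds w0,w1,w2,w3,w4 with w0→w1→w2→w3→w4→w0) is intransitive. Mapping every world to a single reflexive point • is a surjective bounded morphism; the reflexive point is not intransitive (R••∧R•• but R••).
So no modal formula (or set of formulas) defines exactly the intransitive frames.

No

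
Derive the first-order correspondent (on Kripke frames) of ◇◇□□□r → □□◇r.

∀x ∀y ∀z ((xR²y ∧ xR²z) → ∃w (yR³w ∧ zRw))

This is a Sahlqvist (Geach-type) schema ◇^2□^3r → □^2◇^1r.
Minimal-valuation argument: fix x; take any y with xR^2y and any z with xR^2z. Set V(r) to the set of worlds R-reachable from y in exactly 3 steps. Then □^3r holds at y, so the antecedent holds at x; validity forces ◇^1r at z, giving a w with zR^1w and yR^3w.
First-order correspondent: ∀x ∀y ∀z ((xR²y ∧ xR²z) → ∃w (yR³w ∧ zRw)).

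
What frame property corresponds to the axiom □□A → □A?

Suppose □□A→□A is valid. Take Rxy and set V(A)={w : xR²w}. Then □□A at x, so □A at x, so A at y, i.e. ∃z(Rxz∧Rzy).

density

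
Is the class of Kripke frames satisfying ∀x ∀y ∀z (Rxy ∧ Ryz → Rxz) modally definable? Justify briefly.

Yes — defined by □p → □□p

This is a Sahlqvist condition; the 4 axiom □p → □□p defines it.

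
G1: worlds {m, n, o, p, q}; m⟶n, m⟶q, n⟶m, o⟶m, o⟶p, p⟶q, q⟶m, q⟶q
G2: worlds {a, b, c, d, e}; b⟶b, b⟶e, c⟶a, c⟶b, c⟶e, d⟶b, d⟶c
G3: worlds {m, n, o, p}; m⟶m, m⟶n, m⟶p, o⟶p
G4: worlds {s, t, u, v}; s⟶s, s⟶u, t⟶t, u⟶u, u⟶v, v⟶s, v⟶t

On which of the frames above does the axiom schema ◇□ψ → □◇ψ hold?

Frame correspondent (Sahlqvist): ∀x ∀y ∀z (Rxy ∧ Rxz → ∃w (Ryw ∧ Rzw)) — i.e. convergence.
G1: holds.
G2: fails — Rbb and Rbe but b and e have no common successor.
G3: fails — Rmn and Rmn but n and n have no common successor.
G4: fails — Ruv and Ruu but v and u have no common successor.
Valid on: G1.

G1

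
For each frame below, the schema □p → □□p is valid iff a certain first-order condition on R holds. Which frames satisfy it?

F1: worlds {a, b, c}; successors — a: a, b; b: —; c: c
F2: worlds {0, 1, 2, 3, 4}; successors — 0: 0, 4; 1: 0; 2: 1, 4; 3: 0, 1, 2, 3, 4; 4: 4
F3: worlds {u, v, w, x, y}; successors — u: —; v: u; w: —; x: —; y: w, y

F1, F3

This is the axiom for transitivity; its first-order frame correspondent is ∀x ∀y ∀z (Rxy ∧ Ryz → Rxz).
F1: holds.
F2: fails — R10 and R04 but not R14.
F3: holds.
Valid on: F1, F3.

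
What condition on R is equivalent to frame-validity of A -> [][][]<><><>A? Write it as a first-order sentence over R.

This is a Sahlqvist (Geach-type) schema ◇^0□^0A → □^3◇^3A.
First-order correspondent: forall x forall z (x R^3 z -> exists w (x = w & z R^3 w)).

forall x forall z (x R^3 z -> exists w (x = w & z R^3 w))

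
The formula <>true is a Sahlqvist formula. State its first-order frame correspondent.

◇⊤ holds at w iff w has a successor, so frame-validity of ◇⊤ is exactly seriality. Equivalently via □q → ◇q:
Suppose □q→◇q is valid. At any x set V(q)=W. Then □q at x, so ◇q at x, so x has a successor.
The converse is a direct semantic check.
Frame condition: forall x exists y Rxy.

seriality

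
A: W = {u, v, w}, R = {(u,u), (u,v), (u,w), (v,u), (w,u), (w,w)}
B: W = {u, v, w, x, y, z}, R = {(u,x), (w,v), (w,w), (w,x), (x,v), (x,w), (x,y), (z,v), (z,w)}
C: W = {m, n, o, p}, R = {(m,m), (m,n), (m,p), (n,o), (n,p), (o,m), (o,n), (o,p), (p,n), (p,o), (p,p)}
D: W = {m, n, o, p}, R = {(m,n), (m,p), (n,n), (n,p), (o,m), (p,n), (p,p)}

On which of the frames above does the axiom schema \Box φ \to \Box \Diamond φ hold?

A, C

This is the axiom for a generalized confluence (Geach) condition; its first-order frame correspondent is \forall x \forall z (xRz \to \exists w (xRw \wedge zRw)).
A: holds.
B: fails — uRx but no t with uRt and xRt.
C: holds.
D: fails — oRm but no w with oRw and mRw.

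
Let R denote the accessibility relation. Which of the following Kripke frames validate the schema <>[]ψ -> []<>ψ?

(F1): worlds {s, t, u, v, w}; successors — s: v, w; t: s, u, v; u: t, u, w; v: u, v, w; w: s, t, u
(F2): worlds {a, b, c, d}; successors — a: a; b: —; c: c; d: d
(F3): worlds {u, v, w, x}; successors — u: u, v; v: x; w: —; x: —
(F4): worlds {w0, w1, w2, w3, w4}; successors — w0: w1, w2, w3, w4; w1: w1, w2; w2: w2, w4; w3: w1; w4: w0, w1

This is the axiom for convergence; its first-order frame correspondent is forall x forall y forall z (Rxy & Rxz -> exists w (Ryw & Rzw)).
(F1): condition met.
(F2): condition met.
(F3): fails — Ruv and Ruu but v and u have no common successor.
(F4): fails — Rw0w4 and Rw0w2 but w4 and w2 have no common successor.

(F1), (F2)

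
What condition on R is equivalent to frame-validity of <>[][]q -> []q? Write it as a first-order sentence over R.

forall x forall y forall z ((xRy & xRz) -> exists w (y R^2 w & z = w))

This is a Sahlqvist (Geach-type) schema ◇^1□^2q → □^1◇^0q.
First-order correspondent: forall x forall y forall z ((xRy & xRz) -> exists w (y R^2 w & z = w)).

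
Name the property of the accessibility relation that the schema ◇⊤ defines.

◇⊤ holds at w iff w has a successor, so frame-validity of ◇⊤ is exactly seriality. Equivalently via □q → ◇q:
Suppose □q→◇q is valid. At any x set V(q)=W. Then □q at x, so ◇q at x, so x has a successor.
Conversely, any frame satisfying ∀x ∃y Rxy validates the schema.
So the correspondent is seriality.

seriality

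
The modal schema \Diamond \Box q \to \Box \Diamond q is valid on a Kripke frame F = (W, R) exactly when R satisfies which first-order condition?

This is the .2 axiom.
It corresponds to convergence: \forall x \forall y \forall z (Rxy \wedge Rxz \to \exists w (Ryw \wedge Rzw)).

convergence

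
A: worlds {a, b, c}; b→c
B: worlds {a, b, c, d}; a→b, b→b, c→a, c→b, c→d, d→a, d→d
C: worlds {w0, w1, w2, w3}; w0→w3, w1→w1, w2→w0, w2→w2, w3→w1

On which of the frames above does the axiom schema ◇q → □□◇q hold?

A

The schema corresponds to a generalized confluence (Geach) condition: ∀x ∀y ∀z ((xRy ∧ xR²z) → ∃w (y = w ∧ zRw)).
A: condition met.
B: fails — cRa, cR²a but no w with a=w and aRw.
C: fails — w0Rw3, w0R²w1 but no w with w3=w and w1Rw.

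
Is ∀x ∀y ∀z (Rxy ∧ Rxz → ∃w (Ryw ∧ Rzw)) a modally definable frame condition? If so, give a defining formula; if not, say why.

The condition is convergence. A defining modal formula is ◇□r → □◇r.

Definable; ◇□r → □◇r defines it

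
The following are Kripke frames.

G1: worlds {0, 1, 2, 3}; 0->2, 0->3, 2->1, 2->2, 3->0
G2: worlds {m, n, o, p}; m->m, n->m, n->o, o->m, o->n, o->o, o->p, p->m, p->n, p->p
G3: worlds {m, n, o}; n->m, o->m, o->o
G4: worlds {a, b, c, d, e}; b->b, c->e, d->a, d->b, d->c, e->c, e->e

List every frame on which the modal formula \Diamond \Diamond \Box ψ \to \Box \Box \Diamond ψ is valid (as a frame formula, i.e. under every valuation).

G2

Frame correspondent (Sahlqvist): \forall x \forall y \forall z ((x R^2 y \wedge x R^2 z) \to \exists w (yRw \wedge zRw)) — i.e. a generalized confluence (Geach) condition.
G1: fails — 0R²0, 0R²1 but no w with 0Rw and 1Rw.
G2: satisfies the condition.
G3: fails — oR²m, oR²m but no w with mRw and mRw.
G4: fails — dR²b, dR²e but no w with bRw and eRw.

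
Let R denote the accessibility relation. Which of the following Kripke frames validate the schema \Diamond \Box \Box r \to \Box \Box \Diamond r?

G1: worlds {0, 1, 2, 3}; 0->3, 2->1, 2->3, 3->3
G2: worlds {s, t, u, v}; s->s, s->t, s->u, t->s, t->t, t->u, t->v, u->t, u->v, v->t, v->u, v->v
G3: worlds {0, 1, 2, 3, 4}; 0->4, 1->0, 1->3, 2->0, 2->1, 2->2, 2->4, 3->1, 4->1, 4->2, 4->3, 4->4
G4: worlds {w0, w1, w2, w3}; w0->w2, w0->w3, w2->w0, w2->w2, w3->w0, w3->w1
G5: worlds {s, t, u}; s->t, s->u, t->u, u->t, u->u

Frame correspondent (Sahlqvist): \forall x \forall y \forall z ((xRy \wedge x R^2 z) \to \exists w (y R^2 w \wedge zRw)) — i.e. a generalized confluence (Geach) condition.
G1: fails — 2R1, 2R²3 but no w with 1R²w and 3Rw.
G2: holds.
G3: fails — 2R1, 2R²1 but no w with 1R²w and 1Rw.
G4: fails — w0Rw2, w0R²w1 but no w with w2R²w and w1Rw.
G5: holds.

G2, G5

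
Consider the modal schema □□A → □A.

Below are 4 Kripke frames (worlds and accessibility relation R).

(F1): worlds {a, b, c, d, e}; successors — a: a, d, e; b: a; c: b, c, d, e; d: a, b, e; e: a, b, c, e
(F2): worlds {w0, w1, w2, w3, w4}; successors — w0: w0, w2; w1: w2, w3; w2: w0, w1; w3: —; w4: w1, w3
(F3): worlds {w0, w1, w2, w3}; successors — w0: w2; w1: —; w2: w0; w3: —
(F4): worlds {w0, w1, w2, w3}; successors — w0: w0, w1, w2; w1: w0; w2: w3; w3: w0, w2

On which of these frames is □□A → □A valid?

(F1)

The schema corresponds to density: ∀x ∀y (Rxy → ∃z (Rxz ∧ Rzy)).
(F1): condition met.
(F2): fails — Rw1w2 but no z with Rw1z and Rzw2.
(F3): fails — Rw0w2 but no z with Rw0z and Rzw2.
(F4): fails — Rw2w3 but no z with Rw2z and Rzw3.
Valid on: (F1).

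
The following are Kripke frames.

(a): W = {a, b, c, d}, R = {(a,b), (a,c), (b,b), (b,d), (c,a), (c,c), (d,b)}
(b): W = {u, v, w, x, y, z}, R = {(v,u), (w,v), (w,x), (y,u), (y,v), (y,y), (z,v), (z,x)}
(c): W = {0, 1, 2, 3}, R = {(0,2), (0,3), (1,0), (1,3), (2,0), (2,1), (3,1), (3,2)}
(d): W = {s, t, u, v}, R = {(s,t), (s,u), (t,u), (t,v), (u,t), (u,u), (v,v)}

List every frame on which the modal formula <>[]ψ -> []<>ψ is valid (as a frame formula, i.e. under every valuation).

(c)

This is the axiom for convergence; its first-order frame correspondent is forall x forall y forall z (Rxy & Rxz -> exists w (Ryw & Rzw)).
(a): fails — Rab and Rac but b and c have no common successor.
(b): fails — Rvu and Rvu but u and u have no common successor.
(c): satisfies the condition.
(d): fails — Rtv and Rtu but v and u have no common successor.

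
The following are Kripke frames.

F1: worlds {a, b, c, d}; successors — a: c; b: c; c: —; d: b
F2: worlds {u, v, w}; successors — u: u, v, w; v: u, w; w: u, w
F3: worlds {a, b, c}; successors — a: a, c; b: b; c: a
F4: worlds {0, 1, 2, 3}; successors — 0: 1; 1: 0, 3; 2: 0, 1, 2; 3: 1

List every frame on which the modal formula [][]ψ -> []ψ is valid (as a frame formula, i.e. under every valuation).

Frame correspondent (Sahlqvist): forall x forall y (Rxy -> exists z (Rxz & Rzy)) — i.e. density.
F1: fails — Rdb but no z with Rdz and Rzb.
F2: satisfies the condition.
F3: satisfies the condition.
F4: fails — R10 but no z with R1z and Rz0.

F2, F3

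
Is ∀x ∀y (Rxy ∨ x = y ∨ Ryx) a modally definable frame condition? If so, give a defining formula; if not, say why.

If a class were modally definable it would be closed under disjoint unions (Goldblatt–Thomason).
Take 3 disjoint single-world reflexive frames: each is trivially connected, but their disjoint union has 3 worlds with no edge between distinct components, so it is not connected.
Hence connectedness of R is not modally definable.

No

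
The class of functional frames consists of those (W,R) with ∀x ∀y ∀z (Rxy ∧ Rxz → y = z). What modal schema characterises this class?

The condition is partial functionality. The CD schema ◇q → □q defines it.
Suppose ◇q→□q is valid. Take Rxy, Rxz and set V(q)={y}. Then ◇q at x, so □q at x, so q at z, i.e. z=y.

◇q → □q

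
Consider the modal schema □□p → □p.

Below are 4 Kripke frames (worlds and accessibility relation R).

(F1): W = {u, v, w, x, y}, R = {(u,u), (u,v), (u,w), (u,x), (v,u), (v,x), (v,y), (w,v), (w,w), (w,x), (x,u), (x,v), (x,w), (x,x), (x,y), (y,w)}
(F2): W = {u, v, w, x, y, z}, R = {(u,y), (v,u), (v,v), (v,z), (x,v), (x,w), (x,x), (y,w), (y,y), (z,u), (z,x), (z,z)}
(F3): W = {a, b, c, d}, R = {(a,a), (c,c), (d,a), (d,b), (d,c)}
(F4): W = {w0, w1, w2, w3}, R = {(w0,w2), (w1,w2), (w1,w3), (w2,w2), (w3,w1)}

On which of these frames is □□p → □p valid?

(F1), (F2)

The schema corresponds to density: ∀x ∀y (Rxy → ∃z (Rxz ∧ Rzy)).
(F1): holds.
(F2): holds.
(F3): fails — Rdb but no z with Rdz and Rzb.
(F4): fails — Rw3w1 but no z with Rw3z and Rzw1.
Valid on: (F1), (F2).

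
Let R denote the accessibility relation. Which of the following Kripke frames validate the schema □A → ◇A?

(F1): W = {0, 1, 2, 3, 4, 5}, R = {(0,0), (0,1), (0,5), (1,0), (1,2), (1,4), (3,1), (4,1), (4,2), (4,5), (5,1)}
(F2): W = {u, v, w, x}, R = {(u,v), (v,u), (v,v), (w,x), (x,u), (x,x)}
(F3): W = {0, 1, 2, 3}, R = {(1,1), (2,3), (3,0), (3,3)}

(F2)

Frame correspondent (Sahlqvist): ∀x ∃y Rxy — i.e. seriality.
(F1): fails — world 2 has no successor.
(F2): ✓.
(F3): fails — world 0 has no successor.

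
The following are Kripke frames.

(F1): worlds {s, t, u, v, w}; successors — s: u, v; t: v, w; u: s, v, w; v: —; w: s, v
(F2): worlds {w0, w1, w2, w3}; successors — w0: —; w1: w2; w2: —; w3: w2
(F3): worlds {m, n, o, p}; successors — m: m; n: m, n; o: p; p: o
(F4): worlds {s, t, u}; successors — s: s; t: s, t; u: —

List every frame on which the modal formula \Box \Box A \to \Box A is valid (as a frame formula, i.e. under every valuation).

This is the axiom for density; its first-order frame correspondent is \forall x \forall y (Rxy \to \exists z (Rxz \wedge Rzy)).
(F1): fails — Ruw but no z with Ruz and Rzw.
(F2): fails — Rw1w2 but no z with Rw1z and Rzw2.
(F3): fails — Rop but no z with Roz and Rzp.
(F4): holds.

(F4)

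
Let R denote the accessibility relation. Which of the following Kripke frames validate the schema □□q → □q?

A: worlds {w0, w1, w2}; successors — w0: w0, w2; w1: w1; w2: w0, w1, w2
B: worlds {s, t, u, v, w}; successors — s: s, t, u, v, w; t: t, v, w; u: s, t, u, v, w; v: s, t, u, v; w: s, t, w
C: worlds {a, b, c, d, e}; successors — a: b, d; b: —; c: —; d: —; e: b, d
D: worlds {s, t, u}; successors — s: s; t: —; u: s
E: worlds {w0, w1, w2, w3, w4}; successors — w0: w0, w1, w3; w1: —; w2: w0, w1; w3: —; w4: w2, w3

This is the axiom for density; its first-order frame correspondent is ∀x ∀y (Rxy → ∃z (Rxz ∧ Rzy)).
A: condition met.
B: condition met.
C: fails — Rad but no z with Raz and Rzd.
D: condition met.
E: fails — Rw4w2 but no z with Rw4z and Rzw2.
Valid on: A, B, D.

A, B, D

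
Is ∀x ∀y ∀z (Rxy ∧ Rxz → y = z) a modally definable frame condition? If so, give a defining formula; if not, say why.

The condition is partial functionality. A defining modal formula is ◇p → □p.
Suppose ◇p→□p is valid. Take Rxy, Rxz and set V(p)={y}. Then ◇p at x, so □p at x, so p at z, i.e. z=y.

Yes — defined by ◇p → □p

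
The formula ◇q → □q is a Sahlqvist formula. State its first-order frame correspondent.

Partial functionality

This schema is the CD axiom.
It corresponds to partial functionality: ∀x ∀y ∀z (Rxy ∧ Rxz → y = z).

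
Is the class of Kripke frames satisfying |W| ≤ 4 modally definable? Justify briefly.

No

Any modally definable frame class is closed under disjoint unions.
Any modal formula valid on each of 5 disjoint one-world frames is valid on their disjoint union (validity is preserved under disjoint unions). Each one-world frame has |W|=1≤4, but the union has |W|=5.
So no modal formula (or set of formulas) defines exactly the |W|≤4 frames.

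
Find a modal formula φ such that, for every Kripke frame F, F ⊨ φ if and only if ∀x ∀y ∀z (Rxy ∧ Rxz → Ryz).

◇r → □◇r

The condition is the Euclidean property. The 5 schema ◇r → □◇r defines it.
Suppose ◇r→□◇r is valid. Take Rxy, Rxz and set V(r)={y}. Then ◇r at x, so □◇r at x, so ◇r at z, so some w with Rzw has r; w=y, i.e. Rzy. By symmetry of the argument, Ryz.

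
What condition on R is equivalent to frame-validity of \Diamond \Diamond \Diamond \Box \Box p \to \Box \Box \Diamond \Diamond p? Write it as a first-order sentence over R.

\forall x \forall y \forall z ((x R^3 y \wedge x R^2 z) \to \exists w (y R^2 w \wedge z R^2 w))

This is a Sahlqvist (Geach-type) schema ◇^3□^2p → □^2◇^2p.
First-order correspondent: \forall x \forall y \forall z ((x R^3 y \wedge x R^2 z) \to \exists w (y R^2 w \wedge z R^2 w)).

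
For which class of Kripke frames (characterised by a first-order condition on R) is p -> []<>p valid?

Suppose p→□◇p is valid. Take Rxy and set V(p)={x}. Then p at x, so □◇p at x, so ◇p at y, so some z with Ryz has p; z=x, i.e. Ryx.

Symmetry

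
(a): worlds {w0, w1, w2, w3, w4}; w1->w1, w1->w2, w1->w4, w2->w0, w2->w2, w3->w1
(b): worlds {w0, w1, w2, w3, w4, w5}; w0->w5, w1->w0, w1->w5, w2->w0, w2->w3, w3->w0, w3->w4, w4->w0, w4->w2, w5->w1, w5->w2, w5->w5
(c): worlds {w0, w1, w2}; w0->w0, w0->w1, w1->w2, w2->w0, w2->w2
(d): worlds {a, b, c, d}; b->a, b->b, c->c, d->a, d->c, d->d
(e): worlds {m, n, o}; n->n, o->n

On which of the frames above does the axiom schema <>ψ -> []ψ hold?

Frame correspondent (Sahlqvist): forall x forall y forall z (Rxy & Rxz -> y = z) — i.e. partial functionality.
(a): fails — w1 sees both w1 and w2.
(b): fails — w1 sees both w0 and w5.
(c): fails — w0 sees both w0 and w1.
(d): fails — b sees both a and b.
(e): ✓.
Valid on: (e).

(e)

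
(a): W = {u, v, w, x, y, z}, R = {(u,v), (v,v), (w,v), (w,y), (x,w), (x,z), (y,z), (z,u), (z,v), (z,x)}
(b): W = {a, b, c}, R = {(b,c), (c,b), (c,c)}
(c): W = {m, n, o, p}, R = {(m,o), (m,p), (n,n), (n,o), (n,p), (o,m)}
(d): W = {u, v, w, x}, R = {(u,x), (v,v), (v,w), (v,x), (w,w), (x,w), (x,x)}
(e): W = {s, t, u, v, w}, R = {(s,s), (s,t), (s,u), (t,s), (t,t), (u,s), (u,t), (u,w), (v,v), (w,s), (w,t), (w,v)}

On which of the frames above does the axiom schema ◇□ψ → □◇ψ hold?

This is the axiom for convergence; its first-order frame correspondent is ∀x ∀y ∀z (Rxy ∧ Rxz → ∃w (Ryw ∧ Rzw)).
(a): fails — Rwy and Rwv but y and v have no common successor.
(b): holds.
(c): fails — Rmo and Rmp but o and p have no common successor.
(d): holds.
(e): fails — Rwt and Rwv but t and v have no common successor.

(b), (d)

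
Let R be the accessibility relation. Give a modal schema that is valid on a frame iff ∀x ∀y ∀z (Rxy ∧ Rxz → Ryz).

A defining formula is ◇p → □◇p (the 5 axiom).
Suppose ◇p→□◇p is valid. Take Rxy, Rxz and set V(p)={y}. Then ◇p at x, so □◇p at x, so ◇p at z, so some w with Rzw has p; w=y, i.e. Rzy. By symmetry of the argument, Ryz.

◇p → □◇p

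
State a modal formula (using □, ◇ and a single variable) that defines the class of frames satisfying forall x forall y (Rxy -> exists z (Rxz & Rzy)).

□□p → □p

The condition is density. The C4 schema □□p → □p defines it.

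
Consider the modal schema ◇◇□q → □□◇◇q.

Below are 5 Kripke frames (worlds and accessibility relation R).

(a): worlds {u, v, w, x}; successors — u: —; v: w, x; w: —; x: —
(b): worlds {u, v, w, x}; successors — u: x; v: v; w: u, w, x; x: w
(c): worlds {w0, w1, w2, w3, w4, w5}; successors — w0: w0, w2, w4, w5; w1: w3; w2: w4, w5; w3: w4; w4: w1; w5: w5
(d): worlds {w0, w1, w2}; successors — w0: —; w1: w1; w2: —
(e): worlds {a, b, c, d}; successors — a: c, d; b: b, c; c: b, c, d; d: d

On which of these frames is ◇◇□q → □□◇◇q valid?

(a), (d)

This is the axiom for a generalized confluence (Geach) condition; its first-order frame correspondent is ∀x ∀y ∀z ((xR²y ∧ xR²z) → ∃w (yRw ∧ zR²w)).
(a): condition met.
(b): fails — wR²u, wR²u but no t with uRt and uR²t.
(c): fails — w0R²w0, w0R²w4 but no w with w0Rw and w4R²w.
(d): condition met.
(e): fails — aR²b, aR²d but no w with bRw and dR²w.
Valid on: (a), (d).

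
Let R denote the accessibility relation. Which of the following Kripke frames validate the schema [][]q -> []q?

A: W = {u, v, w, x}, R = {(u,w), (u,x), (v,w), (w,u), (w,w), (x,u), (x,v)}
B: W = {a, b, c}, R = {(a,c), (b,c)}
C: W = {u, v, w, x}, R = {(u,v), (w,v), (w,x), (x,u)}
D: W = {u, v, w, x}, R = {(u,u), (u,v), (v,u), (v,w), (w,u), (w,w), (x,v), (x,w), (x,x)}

D

Frame correspondent (Sahlqvist): forall x forall y (Rxy -> exists z (Rxz & Rzy)) — i.e. density.
A: fails — Rxu but no z with Rxz and Rzu.
B: fails — Rac but no z with Raz and Rzc.
C: fails — Ruv but no z with Ruz and Rzv.
D: holds.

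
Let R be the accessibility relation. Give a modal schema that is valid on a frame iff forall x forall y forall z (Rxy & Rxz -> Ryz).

This is the Euclidean property; the standard corresponding axiom is 5: ◇ψ → □◇ψ.
Suppose ◇ψ→□◇ψ is valid. Take Rxy, Rxz and set V(ψ)={y}. Then ◇ψ at x, so □◇ψ at x, so ◇ψ at z, so some w with Rzw has ψ; w=y, i.e. Rzy. By symmetry of the argument, Ryz.

◇ψ → □◇ψ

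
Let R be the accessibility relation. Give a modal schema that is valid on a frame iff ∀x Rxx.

The condition is reflexivity. The T schema □s → s defines it.
Suppose □s→s is valid. At any x set V(s)={w : Rxw}. Then □s holds at x, so s holds at x, i.e. Rxx.

□s → s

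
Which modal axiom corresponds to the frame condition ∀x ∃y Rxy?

This is seriality; the standard corresponding axiom is D: □s → ◇s.
Suppose □s→◇s is valid. At any x set V(s)=W. Then □s at x, so ◇s at x, so x has a successor.

□s → ◇s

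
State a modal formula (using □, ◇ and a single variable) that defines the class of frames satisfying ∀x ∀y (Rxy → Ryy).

A defining formula is □(□p → p) (the T□ axiom).
Suppose □(□p→p) is valid. Take Rxy and set V(p)={w : Ryw}. Then at y, □p holds; since □(□p→p) at x, □p→p at y, so p at y, i.e. Ryy.

□(□p → p)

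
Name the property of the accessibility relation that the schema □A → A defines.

reflexivity

Suppose □A→A is valid. At any x set V(A)={w : Rxw}. Then □A holds at x, so A holds at x, i.e. Rxx.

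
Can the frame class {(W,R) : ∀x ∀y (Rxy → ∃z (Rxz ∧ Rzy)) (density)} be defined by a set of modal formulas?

Yes: it is density, defined by the C4 schema □□q → □q.

Yes — defined by □□q → □q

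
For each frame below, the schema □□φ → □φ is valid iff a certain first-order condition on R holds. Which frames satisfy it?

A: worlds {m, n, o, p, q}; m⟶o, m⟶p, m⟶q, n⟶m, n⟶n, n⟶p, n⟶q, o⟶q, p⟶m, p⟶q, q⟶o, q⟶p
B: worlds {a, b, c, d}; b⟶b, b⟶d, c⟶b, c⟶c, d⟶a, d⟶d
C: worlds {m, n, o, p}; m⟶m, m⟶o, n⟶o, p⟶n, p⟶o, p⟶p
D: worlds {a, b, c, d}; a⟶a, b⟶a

B, D

Frame correspondent (Sahlqvist): ∀x ∀y (Rxy → ∃z (Rxz ∧ Rzy)) — i.e. density.
A: fails — Rpm but no z with Rpz and Rzm.
B: holds.
C: fails — Rno but no z with Rnz and Rzo.
D: holds.
Valid on: B, D.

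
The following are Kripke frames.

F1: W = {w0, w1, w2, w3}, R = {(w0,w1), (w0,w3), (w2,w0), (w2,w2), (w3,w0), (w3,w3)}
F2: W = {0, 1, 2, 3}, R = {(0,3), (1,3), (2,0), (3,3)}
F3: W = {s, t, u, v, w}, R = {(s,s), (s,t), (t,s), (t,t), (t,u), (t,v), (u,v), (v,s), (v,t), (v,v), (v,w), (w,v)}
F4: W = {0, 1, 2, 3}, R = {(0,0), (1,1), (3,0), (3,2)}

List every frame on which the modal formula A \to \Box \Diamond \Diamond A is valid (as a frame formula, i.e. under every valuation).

Frame correspondent (Sahlqvist): \forall x \forall z (xRz \to \exists w (x = w \wedge z R^2 w)) — i.e. a generalized confluence (Geach) condition.
F1: fails — w0Rw1 but no w with w0=w and w1R²w.
F2: fails — 0R3 but no w with 0=w and 3R²w.
F3: satisfies the condition.
F4: fails — 3R0 but no w with 3=w and 0R²w.

F3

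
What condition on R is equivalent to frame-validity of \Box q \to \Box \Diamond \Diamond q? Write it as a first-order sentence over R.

This is a Sahlqvist (Geach-type) schema ◇^0□^1q → □^1◇^2q.
First-order correspondent: \forall x \forall z (xRz \to \exists w (xRw \wedge z R^2 w)).

\forall x \forall z (xRz \to \exists w (xRw \wedge z R^2 w))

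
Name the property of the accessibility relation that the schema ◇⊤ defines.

seriality

◇⊤ holds at w iff w has a successor, so frame-validity of ◇⊤ is exactly seriality. Equivalently via □r → ◇r:
Suppose □r→◇r is valid. At any x set V(r)=W. Then □r at x, so ◇r at x, so x has a successor.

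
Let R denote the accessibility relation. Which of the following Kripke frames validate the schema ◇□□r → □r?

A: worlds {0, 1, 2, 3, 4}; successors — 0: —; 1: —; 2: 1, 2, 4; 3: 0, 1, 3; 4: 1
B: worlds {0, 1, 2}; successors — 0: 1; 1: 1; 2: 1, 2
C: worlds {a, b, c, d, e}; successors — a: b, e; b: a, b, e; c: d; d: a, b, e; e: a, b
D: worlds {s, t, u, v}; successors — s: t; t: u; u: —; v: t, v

The schema corresponds to a generalized confluence (Geach) condition: ∀x ∀y ∀z ((xRy ∧ xRz) → ∃w (yR²w ∧ z = w)).
A: fails — 2R1, 2R1 but no w with 1R²w and 1=w.
B: fails — 2R1, 2R2 but no w with 1R²w and 2=w.
C: fails — cRd, cRd but no w with dR²w and d=w.
D: fails — sRt, sRt but no w with tR²w and t=w.

none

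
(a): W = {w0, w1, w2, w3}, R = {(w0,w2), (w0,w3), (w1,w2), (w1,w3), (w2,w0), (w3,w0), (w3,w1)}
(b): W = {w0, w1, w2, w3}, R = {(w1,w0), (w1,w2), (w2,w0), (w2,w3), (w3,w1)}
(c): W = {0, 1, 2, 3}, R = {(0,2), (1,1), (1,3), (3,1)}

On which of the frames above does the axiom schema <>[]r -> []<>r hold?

(a)

Frame correspondent (Sahlqvist): forall x forall y forall z (Rxy & Rxz -> exists w (Ryw & Rzw)) — i.e. convergence.
(a): ✓.
(b): fails — Rw1w2 and Rw1w0 but w2 and w0 have no common successor.
(c): fails — R02 and R02 but 2 and 2 have no common successor.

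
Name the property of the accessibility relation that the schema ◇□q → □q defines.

This schema is equivalent to the 5 axiom ◇q → □◇q.
Its frame correspondent is the Euclidean property — ∀x ∀y ∀z (Rxy ∧ Rxz → Ryz).

The Euclidean property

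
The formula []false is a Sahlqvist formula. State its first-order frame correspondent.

emptiness of R: forall x forall y ~Rxy

□⊥ is valid iff no world has any successor (otherwise □⊥ fails at any world with one).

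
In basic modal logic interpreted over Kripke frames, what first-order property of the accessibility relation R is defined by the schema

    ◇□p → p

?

This is frame-equivalent to p → □◇p (substitute ¬p for p and contrapose).
Suppose p→□◇p is valid. Take Rxy and set V(p)={x}. Then p at x, so □◇p at x, so ◇p at y, so some z with Ryz has p; z=x, i.e. Ryx.
Conversely, any frame satisfying ∀x ∀y (Rxy → Ryx) validates the schema.
Frame condition: ∀x ∀y (Rxy → Ryx).

symmetry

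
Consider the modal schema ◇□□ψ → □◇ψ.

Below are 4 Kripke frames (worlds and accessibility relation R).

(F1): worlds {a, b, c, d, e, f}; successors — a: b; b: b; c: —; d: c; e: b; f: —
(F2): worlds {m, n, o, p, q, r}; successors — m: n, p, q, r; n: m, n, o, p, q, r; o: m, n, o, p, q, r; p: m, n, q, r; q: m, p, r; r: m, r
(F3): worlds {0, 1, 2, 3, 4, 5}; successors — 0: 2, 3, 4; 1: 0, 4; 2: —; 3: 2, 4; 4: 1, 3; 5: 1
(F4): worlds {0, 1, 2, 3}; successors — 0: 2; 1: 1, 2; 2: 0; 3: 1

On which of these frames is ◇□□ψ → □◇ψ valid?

(F2)

Frame correspondent (Sahlqvist): ∀x ∀y ∀z ((xRy ∧ xRz) → ∃w (yR²w ∧ zRw)) — i.e. a generalized confluence (Geach) condition.
(F1): fails — dRc, dRc but no w with cR²w and cRw.
(F2): holds.
(F3): fails — 0R2, 0R2 but no w with 2R²w and 2Rw.
(F4): fails — 0R2, 0R2 but no w with 2R²w and 2Rw.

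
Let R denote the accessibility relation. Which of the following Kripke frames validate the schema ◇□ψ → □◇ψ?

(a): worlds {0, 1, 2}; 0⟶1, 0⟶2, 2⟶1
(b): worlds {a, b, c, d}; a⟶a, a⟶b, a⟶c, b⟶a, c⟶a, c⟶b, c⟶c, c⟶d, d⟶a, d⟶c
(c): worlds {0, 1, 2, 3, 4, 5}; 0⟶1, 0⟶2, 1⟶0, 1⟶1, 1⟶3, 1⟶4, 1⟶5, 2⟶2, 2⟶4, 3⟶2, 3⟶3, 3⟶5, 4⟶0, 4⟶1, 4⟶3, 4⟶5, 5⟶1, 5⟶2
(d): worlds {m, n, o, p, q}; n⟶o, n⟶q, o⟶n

(b)

This is the axiom for convergence; its first-order frame correspondent is ∀x ∀y ∀z (Rxy ∧ Rxz → ∃w (Ryw ∧ Rzw)).
(a): fails — R01 and R01 but 1 and 1 have no common successor.
(b): ✓.
(c): fails — R22 and R24 but 2 and 4 have no common successor.
(d): fails — Rno and Rnq but o and q have no common successor.
Valid on: (b).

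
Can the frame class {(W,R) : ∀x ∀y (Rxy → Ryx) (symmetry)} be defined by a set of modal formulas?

Yes: it is symmetry, defined by the B schema r → □◇r.
Suppose r→□◇r is valid. Take Rxy and set V(r)={x}. Then r at x, so □◇r at x, so ◇r at y, so some z with Ryz has r; z=x, i.e. Ryx.

Yes, by r → □◇r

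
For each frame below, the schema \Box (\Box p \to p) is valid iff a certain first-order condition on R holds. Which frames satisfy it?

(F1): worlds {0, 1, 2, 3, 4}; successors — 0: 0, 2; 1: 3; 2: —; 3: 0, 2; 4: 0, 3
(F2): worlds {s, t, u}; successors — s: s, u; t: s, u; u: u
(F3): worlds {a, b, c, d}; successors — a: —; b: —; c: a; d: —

(F2)

This is the axiom for shift-reflexivity; its first-order frame correspondent is \forall x \forall y (Rxy \to Ryy).
(F1): fails — R32 but not R22.
(F2): condition met.
(F3): fails — Rca but not Raa.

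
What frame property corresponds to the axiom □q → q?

This is the T axiom.
Its frame correspondent is reflexivity — ∀x Rxx.

Reflexivity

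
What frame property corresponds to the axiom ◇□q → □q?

the Euclidean property: ∀x ∀y ∀z (Rxy ∧ Rxz → Ryz)

This is frame-equivalent to ◇q → □◇q (substitute ¬q for q and contrapose).
Suppose ◇q→□◇q is valid. Take Rxy, Rxz and set V(q)={y}. Then ◇q at x, so □◇q at x, so ◇q at z, so some w with Rzw has q; w=y, i.e. Rzy. By symmetry of the argument, Ryz.
Conversely, on a frame with the Euclidean property the schema holds at every world under every valuation.
So the correspondent is the Euclidean property.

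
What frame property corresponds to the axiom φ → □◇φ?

Suppose φ→□◇φ is valid. Take Rxy and set V(φ)={x}. Then φ at x, so □◇φ at x, so ◇φ at y, so some z with Ryz has φ; z=x, i.e. Ryx.
Conversely, on a frame with symmetry the schema holds at every world under every valuation.
Frame condition: ∀x ∀y (Rxy → Ryx).

Symmetry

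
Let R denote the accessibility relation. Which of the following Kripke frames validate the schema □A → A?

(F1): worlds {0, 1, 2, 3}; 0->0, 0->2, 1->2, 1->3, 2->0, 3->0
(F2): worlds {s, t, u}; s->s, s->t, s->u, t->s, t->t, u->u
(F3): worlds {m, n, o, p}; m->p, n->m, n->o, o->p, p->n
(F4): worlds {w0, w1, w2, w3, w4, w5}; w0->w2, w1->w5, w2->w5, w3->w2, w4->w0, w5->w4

The schema corresponds to reflexivity: ∀x Rxx.
(F1): fails — world 1 does not see itself.
(F2): ✓.
(F3): fails — world m does not see itself.
(F4): fails — world w0 does not see itself.
Valid on: (F2).

(F2)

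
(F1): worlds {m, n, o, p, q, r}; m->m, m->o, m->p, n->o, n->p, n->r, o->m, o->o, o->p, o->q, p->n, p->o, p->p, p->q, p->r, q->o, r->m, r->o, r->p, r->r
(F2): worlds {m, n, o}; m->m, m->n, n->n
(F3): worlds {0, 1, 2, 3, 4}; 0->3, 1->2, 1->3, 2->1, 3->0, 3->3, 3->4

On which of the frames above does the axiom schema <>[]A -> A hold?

The schema corresponds to symmetry: forall x forall y (Rxy -> Ryx).
(F1): fails — Rpq but not Rqp.
(F2): fails — Rmn but not Rnm.
(F3): fails — R34 but not R43.
Valid on no frame.

none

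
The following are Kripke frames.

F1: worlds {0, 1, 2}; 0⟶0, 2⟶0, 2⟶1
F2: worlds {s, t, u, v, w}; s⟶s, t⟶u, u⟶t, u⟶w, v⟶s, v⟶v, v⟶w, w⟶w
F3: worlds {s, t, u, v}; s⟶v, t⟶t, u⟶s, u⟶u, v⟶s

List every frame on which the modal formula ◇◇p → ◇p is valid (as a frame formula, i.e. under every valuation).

Frame correspondent (Sahlqvist): ∀x ∀y ∀z (Rxy ∧ Ryz → Rxz) — i.e. transitivity.
F1: holds.
F2: fails — Rut and Rtu but not Ruu.
F3: fails — Rus and Rsv but not Ruv.
Valid on: F1.

F1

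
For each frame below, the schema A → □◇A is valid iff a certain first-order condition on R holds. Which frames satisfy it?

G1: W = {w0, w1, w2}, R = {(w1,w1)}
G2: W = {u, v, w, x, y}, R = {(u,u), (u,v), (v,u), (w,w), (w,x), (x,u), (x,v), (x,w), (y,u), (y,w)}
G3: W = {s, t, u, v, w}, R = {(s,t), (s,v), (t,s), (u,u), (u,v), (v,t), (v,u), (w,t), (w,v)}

G1

This is the axiom for symmetry; its first-order frame correspondent is ∀x ∀y (Rxy → Ryx).
G1: condition met.
G2: fails — Rxu but not Rux.
G3: fails — Rwt but not Rtw.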